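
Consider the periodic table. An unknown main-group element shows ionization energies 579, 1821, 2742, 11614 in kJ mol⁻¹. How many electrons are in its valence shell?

Look for the largest jump between consecutive ionization energies: IE4/IE3 ≈ 4.2, far larger than any earlier ratio.
That jump marks the point where a core electron is being removed. So the atom has 3 valence electrons.

3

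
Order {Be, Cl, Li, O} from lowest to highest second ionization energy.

IE_2 is the cost of taking one more electron from the +1 cation: Be⁺ still has 1 valence electron; Cl⁺ still has 6 valence electrons; Li⁺ is the bare [He] core; O⁺ still has 5 valence electrons.
Core electrons are held far more tightly than valence electrons, so Li tops the IE_2 order.
Valence configurations: Be⁺ [He]2s¹, Cl⁺ [Ne]3s²3p⁴, O⁺ [He]2s²2p³.
Tabulated IE_2 (kJ/mol): Be 1757, Cl 2298, Li 7298, O 3388.
Putting it together, IE_2: Be < Cl < O < Li.

Be, Cl, O, Li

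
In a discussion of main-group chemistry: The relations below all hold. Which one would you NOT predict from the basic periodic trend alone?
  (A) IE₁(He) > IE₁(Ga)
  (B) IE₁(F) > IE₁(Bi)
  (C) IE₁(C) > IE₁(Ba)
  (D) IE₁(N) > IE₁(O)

The general trend: IE₁ increases across a period and decreases down a group.
(A) He (period 1, group 18) vs Ga (period 4, group 13): the stated order agrees with the simple trend.
(B) F (period 2, group 17) vs Bi (period 6, group 15): the stated order agrees with the simple trend.
(C) C (period 2, group 14) vs Ba (period 6, group 2): the stated order agrees with the simple trend.
(D) N (period 2, group 15) vs O (period 2, group 16): the stated order contradicts the simple trend.
The exception is (D): pairing an electron in O's 2p⁴ costs repulsion energy, so O ionizes more easily than half-filled N (2p³).

(D)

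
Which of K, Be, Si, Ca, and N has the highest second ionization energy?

K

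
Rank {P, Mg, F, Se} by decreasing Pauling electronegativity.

F > Se > P > Mg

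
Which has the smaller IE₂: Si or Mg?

Mg

Consider each +1 ion: Si⁺ still has 3 valence electrons; Mg⁺ still has 1 valence electron.
All are still removing valence electrons, so compare the +1 ions as you would atoms: IE_2 generally rises across a period (higher Z_eff) and falls down a group (larger shell), subject to the usual subshell exceptions.
Valence configurations: Si⁺ [Ne]3s²3p¹, Mg⁺ [Ne]3s¹.
Tabulated IE_2 (kJ/mol): Si 1577, Mg 1451.
Putting it together, IE_2: Mg < Si.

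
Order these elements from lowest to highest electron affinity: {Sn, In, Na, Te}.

In < Na < Sn < Te

Atoms with high Z_eff and room in the valence shell (especially the halogens) have the most exothermic electron affinities.
These span different periods and groups, so the two trends combine.
Na > In: the two effects oppose for this pair; the down-group effect wins (53 vs 29 kJ/mol).
Sn > Na: period and group pull opposite ways; the across-period shift dominates (107 vs 53 kJ/mol).
Te > Sn: both are in period 5; the period trend gives Te the larger value.
Approximate values (kJ/mol): Na 53, In 29, Sn 107, Te 190.
So from lowest to highest: In < Na < Sn < Te.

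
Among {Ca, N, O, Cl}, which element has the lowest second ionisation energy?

After 1 electron has been removed, what remains? Ca⁺ still has 1 valence electron; N⁺ still has 4 valence electrons; O⁺ still has 5 valence electrons; Cl⁺ still has 6 valence electrons.
All are still removing valence electrons, so compare the +1 ions as you would atoms: IE_2 generally rises across a period (higher Z_eff) and falls down a group (larger shell), subject to the usual subshell exceptions.
Valence configurations: Ca⁺ [Ar]4s¹, N⁺ [He]2s²2p², O⁺ [He]2s²2p³, Cl⁺ [Ne]3s²3p⁴.
The numbers (kJ/mol): Ca 1145, N 2856, O 3388, Cl 2298.
Overall IE_2 order: Ca < Cl < N < O.

Ca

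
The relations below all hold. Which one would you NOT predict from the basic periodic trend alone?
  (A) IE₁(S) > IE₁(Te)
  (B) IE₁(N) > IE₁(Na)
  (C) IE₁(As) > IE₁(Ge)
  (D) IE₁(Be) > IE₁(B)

The general trend: first ionisation energy increases across a period and decreases down a group.
(A) S (period 3, group 16) vs Te (period 5, group 16): the stated order agrees with the simple trend.
(B) N (period 2, group 15) vs Na (period 3, group 1): the stated order agrees with the simple trend.
(C) As (period 4, group 15) vs Ge (period 4, group 14): the stated order agrees with the simple trend.
(D) Be (period 2, group 2) vs B (period 2, group 13): the stated order contradicts the simple trend.
The exception is (D): removing B's lone 2p electron is easier than breaking Be's filled 2s².

(D)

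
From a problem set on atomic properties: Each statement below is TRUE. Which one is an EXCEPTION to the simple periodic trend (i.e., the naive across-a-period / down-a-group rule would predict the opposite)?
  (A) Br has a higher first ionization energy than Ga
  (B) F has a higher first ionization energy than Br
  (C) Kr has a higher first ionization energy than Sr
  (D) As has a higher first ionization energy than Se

(D)

The general trend: first ionization energy increases across a period and decreases down a group.
(A) Br (period 4, group 17) vs Ga (period 4, group 13): the stated order agrees with the simple trend.
(B) F (period 2, group 17) vs Br (period 4, group 17): the stated order agrees with the simple trend.
(C) Kr (period 4, group 18) vs Sr (period 5, group 2): the stated order agrees with the simple trend.
(D) As (period 4, group 15) vs Se (period 4, group 16): the stated order contradicts the simple trend.
The exception is (D): Se (4p⁴) ionizes more easily than half-filled As (4p³).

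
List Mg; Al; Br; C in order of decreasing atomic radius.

Mg > Al > Br > C

Radius decreases left→right (rising Z_eff, same n) and increases top→bottom (higher n).
These span different periods and groups, so the two trends combine.
Br > C: the two effects oppose for this pair; the down-group effect wins (114 vs 75 pm).
Al > Br: period and group pull opposite ways; the across-period shift dominates (126 vs 114 pm).
Mg > Al: Mg lies to the left of Al in period 3, so the across-period effect alone puts Mg larger.
For reference (pm): C 75, Mg 139, Al 126, Br 114.
So from largest to smallest: Mg > Al > Br > C.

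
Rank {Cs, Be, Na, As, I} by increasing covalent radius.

Be, As, I, Na, Cs

Be is in period 2, group 2; Na is in period 3, group 1; As is in period 4, group 15; I is in period 5, group 17; Cs is in period 6, group 1.
Moving right in a period, electrons are added to the same shell under a stronger nuclear pull, so atoms get smaller; moving down, a new shell is opened and atoms get larger.
These span different periods and groups, so the two trends combine.
As > Be: period and group pull opposite ways; the down-group shift dominates (121 vs 102 pm).
I > As: the two effects oppose for this pair; the down-group effect wins (133 vs 121 pm).
Na > I: period and group pull opposite ways; the across-period shift dominates (155 vs 133 pm).
Cs > Na: Cs sits below Na in group 1, so the down-group effect alone puts Cs larger.
Approximate values (pm): Be 102, Na 155, As 121, I 133, Cs 232.
So from smallest to largest: Be < As < I < Na < Cs.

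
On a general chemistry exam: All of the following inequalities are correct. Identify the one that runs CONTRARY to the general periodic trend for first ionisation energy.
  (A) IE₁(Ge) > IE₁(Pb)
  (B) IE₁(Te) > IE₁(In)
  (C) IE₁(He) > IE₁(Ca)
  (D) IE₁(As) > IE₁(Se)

(D)

The general trend: first ionisation energy increases across a period and decreases down a group.
(A) Ge (period 4, group 14) vs Pb (period 6, group 14): the stated order agrees with the simple trend.
(B) Te (period 5, group 16) vs In (period 5, group 13): the stated order agrees with the simple trend.
(C) He (period 1, group 18) vs Ca (period 4, group 2): the stated order agrees with the simple trend.
(D) As (period 4, group 15) vs Se (period 4, group 16): the stated order contradicts the simple trend.
The exception is (D): Se (4p⁴) ionizes more easily than half-filled As (4p³).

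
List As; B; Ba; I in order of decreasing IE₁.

B is in period 2, group 13; As is in period 4, group 15; I is in period 5, group 17; Ba is in period 6, group 2.
Across a period the outer electron is held more tightly (higher IE₁); down a group it sits in a higher shell, more shielded, and comes off more easily.
These span different periods and groups, so the two trends combine.
B > Ba: relative to Ba, both the across-period and down-group shifts push B's first ionization energy up.
As > B: the two effects oppose for this pair; the across-period effect wins (947 vs 801 kJ/mol).
I > As: the two effects oppose for this pair; the across-period effect wins (1008 vs 947 kJ/mol).
For reference (kJ/mol): B 801, As 947, I 1008, Ba 503.
So from highest to lowest: I > As > B > Ba.

I > As > B > Ba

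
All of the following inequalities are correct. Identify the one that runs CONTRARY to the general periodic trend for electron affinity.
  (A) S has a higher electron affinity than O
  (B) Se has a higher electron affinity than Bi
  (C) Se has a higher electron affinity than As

(A)

The general trend: electron affinity increases across a period and decreases down a group.
(A) S (period 3, group 16) vs O (period 2, group 16): the stated order contradicts the simple trend.
(B) Se (period 4, group 16) vs Bi (period 6, group 15): the stated order agrees with the simple trend.
(C) Se (period 4, group 16) vs As (period 4, group 15): the stated order agrees with the simple trend.
The exception is (A): the compact 2p subshell of O repels the added electron more than S's larger 3p does.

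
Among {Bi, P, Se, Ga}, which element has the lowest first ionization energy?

Ga

IE₁ increases left→right with effective nuclear charge and decreases top→bottom as the valence shell moves farther out.
Neither a single period nor a single group — weigh both effects.
Bi > Ga: the two effects oppose for this pair; the across-period effect wins (703 vs 579 kJ/mol).
Se > Bi: relative to Bi, both the across-period and down-group shifts push Se's first ionization energy up.
P > Se: period and group pull opposite ways; the down-group shift dominates (1012 vs 941 kJ/mol).
Approximate values (kJ/mol): P 1012, Ga 579, Se 941, Bi 703.
The lowest first ionization energy among these belongs to Ga.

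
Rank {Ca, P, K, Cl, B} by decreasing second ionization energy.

K > B > Cl > P > Ca

The second ionization energy removes an electron from the +1 ion. For each element: Ca⁺ still has 1 valence electron; P⁺ still has 4 valence electrons; K⁺ is the bare [Ar] core; Cl⁺ still has 6 valence electrons; B⁺ still has 2 valence electrons.
Core electrons are held far more tightly than valence electrons, so K tops the IE_2 order.
Valence configurations: Ca⁺ [Ar]4s¹, P⁺ [Ne]3s²3p², Cl⁺ [Ne]3s²3p⁴, B⁺ [He]2s².
Approximate IE_2 values (kJ/mol): Ca 1145, P 1907, K 3052, Cl 2298, B 2427.
Hence IE_2: Ca < P < Cl < B < K.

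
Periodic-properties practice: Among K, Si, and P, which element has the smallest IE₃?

P

Consider each +2 ion: K²⁺ is already 1 electron into the core; Si²⁺ still has 2 valence electrons; P²⁺ still has 3 valence electrons.
Pulling an electron out of a noble-gas core costs far more than removing a remaining valence electron, so K sits at the high end of IE_3.
Valence configurations: Si²⁺ [Ne]3s², P²⁺ [Ne]3s²3p¹.
P²⁺ loses a lone 3p electron whereas Si²⁺ must break into a filled 3s² pair, so IE_3(Si) > IE_3(P) even though P has the higher nuclear charge.
Tabulated IE_3 (kJ/mol): K 4420, Si 3232, P 2914.
Hence IE_3: P < Si < K.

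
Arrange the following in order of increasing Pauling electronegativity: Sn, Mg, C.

EN rises left→right (higher Z_eff, smaller atoms) and falls top→bottom (larger, more shielded atoms).
Neither a single period nor a single group — weigh both effects.
Sn > Mg: period and group pull opposite ways; the across-period shift dominates (1.96 vs 1.31).
C > Sn: C sits above Sn in group 14, so the down-group effect alone puts C higher.
Approximate values (Pauling): C 2.55, Mg 1.31, Sn 1.96.
So from lowest to highest: Mg < Sn < C.

Mg < Sn < C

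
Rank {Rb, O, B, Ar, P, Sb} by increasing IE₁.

Rb, B, Sb, P, O, Ar

B is in period 2, group 13; O is in period 2, group 16; P is in period 3, group 15; Ar is in period 3, group 18; Rb is in period 5, group 1; Sb is in period 5, group 15.
Across a period the outer electron is held more tightly (higher IE₁); down a group it sits in a higher shell, more shielded, and comes off more easily.
Neither a single period nor a single group — weigh both effects.
B > Rb: both effects reinforce here, so B is clearly the higher of the two.
Sb > B: the two effects oppose for this pair; the across-period effect wins (831 vs 801 kJ/mol).
P > Sb: they share group 15; the group trend gives P the larger value.
O > P: relative to P, both the across-period and down-group shifts push O's first ionization energy up.
Ar > O: period and group pull opposite ways; the across-period shift dominates (1521 vs 1314 kJ/mol).
Tabulated first ionization energy (kJ/mol): B 801, O 1314, P 1012, Ar 1521, Rb 403, Sb 831.
So from lowest to highest: Rb < B < Sb < P < O < Ar.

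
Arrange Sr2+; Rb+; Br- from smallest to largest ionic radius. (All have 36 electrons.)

Sr2+, Rb+, Br-

All of these have 36 electrons, so size is governed by nuclear charge alone: the more protons, the stronger the pull on the same electron cloud, and the smaller the ion.
Nuclear charges: Sr2+ (Z=38), Rb+ (Z=37), Br- (Z=35).
Smallest to largest: Sr2+ < Rb+ < Br-.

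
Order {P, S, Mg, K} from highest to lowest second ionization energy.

K > S > P > Mg

IE_2 is the cost of taking one more electron from the +1 cation: P⁺ still has 4 valence electrons; S⁺ still has 5 valence electrons; Mg⁺ still has 1 valence electron; K⁺ is the bare [Ar] core.
Breaking into a closed-shell core is much more expensive than removing a leftover valence electron — K has the largest IE_2 here.
Valence configurations: P⁺ [Ne]3s²3p², S⁺ [Ne]3s²3p³, Mg⁺ [Ne]3s¹.
The numbers (kJ/mol): P 1907, S 2252, Mg 1451, K 3052.
So the second ionization energies run Mg < P < S < K.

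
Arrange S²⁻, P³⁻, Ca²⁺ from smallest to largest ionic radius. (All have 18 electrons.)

Ca²⁺ < S²⁻ < P³⁻

All of these have 18 electrons, so size is governed by nuclear charge alone: the more protons, the stronger the pull on the same electron cloud, and the smaller the ion.
Nuclear charges: Ca²⁺ (Z=20), S²⁻ (Z=16), P³⁻ (Z=15).
Smallest to largest: Ca²⁺ < S²⁻ < P³⁻.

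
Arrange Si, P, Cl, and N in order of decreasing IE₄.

N, Cl, P, Si

After 3 electrons have been removed, what remains? Si³⁺ still has 1 valence electron; P³⁺ still has 2 valence electrons; Cl³⁺ still has 4 valence electrons; N³⁺ still has 2 valence electrons.
All are still removing valence electrons, so compare the +3 ions as you would atoms: IE_4 generally rises across a period (higher Z_eff) and falls down a group (larger shell), subject to the usual subshell exceptions.
Valence configurations: Si³⁺ [Ne]3s¹, P³⁺ [Ne]3s², Cl³⁺ [Ne]3s²3p², N³⁺ [He]2s².
The numbers (kJ/mol): Si 4356, P 4964, Cl 5159, N 7475.
Putting it together, IE_4: Si < P < Cl < N.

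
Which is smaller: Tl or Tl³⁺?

Tl³⁺

Forming Tl³⁺ removes 3 electrons from Tl. Fewer electrons for the same nuclear charge means less shielding and a higher Z_eff on the remaining electrons, and for main-group metals the entire outer shell is lost.
A cation is smaller than its parent atom: Tl³⁺ < Tl.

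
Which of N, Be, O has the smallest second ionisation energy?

Be

The second ionization energy removes an electron from the +1 ion. For each element: N⁺ still has 4 valence electrons; Be⁺ still has 1 valence electron; O⁺ still has 5 valence electrons.
All are still removing valence electrons, so compare the +1 ions as you would atoms: IE_2 generally rises across a period (higher Z_eff) and falls down a group (larger shell), subject to the usual subshell exceptions.
Valence configurations: N⁺ [He]2s²2p², Be⁺ [He]2s¹, O⁺ [He]2s²2p³.
The numbers (kJ/mol): N 2856, Be 1757, O 3388.
Putting it together, IE_2: Be < N < O.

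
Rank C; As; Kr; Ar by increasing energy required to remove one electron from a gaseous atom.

C is in period 2, group 14; Ar is in period 3, group 18; As is in period 4, group 15; Kr is in period 4, group 18.
First ionization energy rises across a period (greater Z_eff holds electrons more tightly) and falls down a group (valence electrons are farther from the nucleus).
Neither a single period nor a single group — weigh both effects.
C > As: the two effects oppose for this pair; the down-group effect wins (1086 vs 947 kJ/mol).
Kr > C: period and group pull opposite ways; the across-period shift dominates (1351 vs 1086 kJ/mol).
Ar > Kr: Ar sits above Kr in group 18, so the down-group effect alone puts Ar higher.
Tabulated first ionization energy (kJ/mol): C 1086, Ar 1521, As 947, Kr 1351.
So from lowest to highest: As < C < Kr < Ar.

As, C, Kr, Ar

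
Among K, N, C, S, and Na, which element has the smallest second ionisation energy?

S

IE_2 is the cost of taking one more electron from the +1 cation: K⁺ is the bare [Ar] core; N⁺ still has 4 valence electrons; C⁺ still has 3 valence electrons; S⁺ still has 5 valence electrons; Na⁺ is the bare [Ne] core.
Core electrons are held far more tightly than valence electrons, so K and Na top the IE_2 order.
Valence configurations: N⁺ [He]2s²2p², C⁺ [He]2s²2p¹, S⁺ [Ne]3s²3p³.
Approximate IE_2 values (kJ/mol): K 3052, N 2856, C 2353, S 2252, Na 4562.
Hence IE_2: S < C < N < K < Na.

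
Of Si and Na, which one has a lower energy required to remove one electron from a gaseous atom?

Na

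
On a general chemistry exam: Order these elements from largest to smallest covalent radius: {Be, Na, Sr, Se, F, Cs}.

Cs > Sr > Na > Se > Be > F

Be is in period 2, group 2; F is in period 2, group 17; Na is in period 3, group 1; Se is in period 4, group 16; Sr is in period 5, group 2; Cs is in period 6, group 1.
Across a period the added protons contract the valence shell; down a group each new principal shell makes the atom larger.
Neither a single period nor a single group — weigh both effects.
Be > F: Be lies to the left of F in period 2, so the across-period effect alone puts Be larger.
Se > Be: period and group pull opposite ways; the down-group shift dominates (116 vs 102 pm).
Na > Se: the two effects oppose for this pair; the across-period effect wins (155 vs 116 pm).
Sr > Na: period and group pull opposite ways; the down-group shift dominates (185 vs 155 pm).
Cs > Sr: both effects reinforce here, so Cs is clearly the larger of the two.
For reference (pm): Be 102, F 64, Na 155, Se 116, Sr 185, Cs 232.
So from largest to smallest: Cs > Sr > Na > Se > Be > F.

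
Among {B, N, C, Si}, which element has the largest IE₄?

The fourth ionization energy removes an electron from the +3 ion. For each element: B³⁺ is the bare [He] core; N³⁺ still has 2 valence electrons; C³⁺ still has 1 valence electron; Si³⁺ still has 1 valence electron.
Pulling an electron out of a noble-gas core costs far more than removing a remaining valence electron, so B sits at the high end of IE_4.
Valence configurations: N³⁺ [He]2s², C³⁺ [He]2s¹, Si³⁺ [Ne]3s¹.
Approximate IE_4 values (kJ/mol): B 25026, N 7475, C 6223, Si 4356.
Putting it together, IE_4: Si < C < N < B.

B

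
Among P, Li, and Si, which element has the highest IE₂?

Li

IE_2 is the cost of taking one more electron from the +1 cation: P⁺ still has 4 valence electrons; Li⁺ is the bare [He] core; Si⁺ still has 3 valence electrons.
Core electrons are held far more tightly than valence electrons, so Li tops the IE_2 order.
Valence configurations: P⁺ [Ne]3s²3p², Si⁺ [Ne]3s²3p¹.
The numbers (kJ/mol): P 1907, Li 7298, Si 1577.
Hence IE_2: Si < P < Li.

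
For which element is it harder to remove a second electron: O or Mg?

O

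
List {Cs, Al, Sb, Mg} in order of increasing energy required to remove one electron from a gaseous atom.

Cs, Al, Mg, Sb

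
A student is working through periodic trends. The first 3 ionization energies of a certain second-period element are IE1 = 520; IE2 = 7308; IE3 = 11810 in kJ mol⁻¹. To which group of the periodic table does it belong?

Group 1

Look for the largest jump between consecutive ionization energies: IE2/IE1 ≈ 14.1, far larger than any earlier ratio.
That jump marks the point where a core electron is being removed. So the atom has 1 valence electron.
A main-group element with 1 valence electron is in group 1.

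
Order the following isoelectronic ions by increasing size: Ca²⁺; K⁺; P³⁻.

Ca²⁺ < K⁺ < P³⁻

All of these have 18 electrons, so size is governed by nuclear charge alone: the more protons, the stronger the pull on the same electron cloud, and the smaller the ion.
Nuclear charges: Ca²⁺ (Z=20), K⁺ (Z=19), P³⁻ (Z=15).
Smallest to largest: Ca²⁺ < K⁺ < P³⁻.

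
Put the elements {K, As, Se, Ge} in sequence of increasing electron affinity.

K is in period 4, group 1; Ge is in period 4, group 14; As is in period 4, group 15; Se is in period 4, group 16.
Electron affinity generally becomes more exothermic across a period toward the halogens and less exothermic down a group.
All lie in period 4; the across-period trend (electron affinity increases left to right) applies, with the exception below.
Note the exception: Ge has a higher electron affinity than As, contrary to the simple trend — adding an electron to As's half-filled 4p³ is unfavourable, so Ge (4p²) has the more exothermic EA.
Tabulated electron affinity (kJ/mol): K 48, Ge 119, As 78, Se 195.
So from lowest to highest: K < As < Ge < Se.

K < As < Ge < Se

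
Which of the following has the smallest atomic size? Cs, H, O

H

H is in period 1, group 1; O is in period 2, group 16; Cs is in period 6, group 1.
Across a period the added protons contract the valence shell; down a group each new principal shell makes the atom larger.
Here both period and group differ, so the two effects have to be weighed against each other.
O > H: the two effects oppose for this pair; the down-group effect wins (63 vs 32 pm).
Cs > O: relative to O, both the across-period and down-group shifts push Cs's atomic radius up.
Approximate values (pm): H 32, O 63, Cs 232.
The smallest atomic size among these belongs to H.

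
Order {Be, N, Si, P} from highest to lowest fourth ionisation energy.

Be > N > P > Si

The fourth ionization energy removes an electron from the +3 ion. For each element: Be³⁺ is already 1 electron into the core; N³⁺ still has 2 valence electrons; Si³⁺ still has 1 valence electron; P³⁺ still has 2 valence electrons.
Core electrons are held far more tightly than valence electrons, so Be tops the IE_4 order.
Valence configurations: N³⁺ [He]2s², Si³⁺ [Ne]3s¹, P³⁺ [Ne]3s².
Tabulated IE_4 (kJ/mol): Be 21007, N 7475, Si 4356, P 4964.
Putting it together, IE_4: Si < P < N < Be.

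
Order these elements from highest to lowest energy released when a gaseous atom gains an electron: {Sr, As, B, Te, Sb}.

Te, Sb, As, B, Sr

B is in period 2, group 13; As is in period 4, group 15; Sr is in period 5, group 2; Sb is in period 5, group 15; Te is in period 5, group 16.
Electron affinity generally becomes more exothermic across a period toward the halogens and less exothermic down a group.
These span different periods and groups, so the two trends combine.
B > Sr: both effects reinforce here, so B is clearly the higher of the two.
As > B: period and group pull opposite ways; the across-period shift dominates (78 vs 27 kJ/mol).
Sb > As: this pair runs against the simple trend — see the exception note.
Te > Sb: Te lies to the right of Sb in period 5, so the across-period effect alone puts Te higher.
Note the exception: Sb has a higher electron affinity than As, contrary to the simple trend — both are half-filled np³, but the pairing/repulsion penalty for the added electron shrinks as the p orbitals become larger and more diffuse down the group, and for Sb that outweighs the weaker nuclear attraction.
Tabulated electron affinity (kJ/mol): B 27, As 78, Sr 5, Sb 103, Te 190.
So from highest to lowest: Te > Sb > As > B > Sr.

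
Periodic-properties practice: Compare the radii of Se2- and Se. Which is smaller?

Se

Forming Se2- adds 2 electrons to Se. More electron–electron repulsion in the same shell, with unchanged nuclear charge, lets the cloud expand.
An anion is larger than its parent atom: Se2- > Se.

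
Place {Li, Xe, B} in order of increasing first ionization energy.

Li, B, Xe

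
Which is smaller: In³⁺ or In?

In³⁺

Forming In³⁺ removes 3 electrons from In. Fewer electrons for the same nuclear charge means less shielding and a higher Z_eff on the remaining electrons, and for main-group metals the entire outer shell is lost.
A cation is smaller than its parent atom: In³⁺ < In.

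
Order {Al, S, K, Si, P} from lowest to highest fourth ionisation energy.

Si, S, P, K, Al

Consider each +3 ion: Al³⁺ is the bare [Ne] core; S³⁺ still has 3 valence electrons; K³⁺ is already 2 electrons into the core; Si³⁺ still has 1 valence electron; P³⁺ still has 2 valence electrons.
Breaking into a closed-shell core is much more expensive than removing a leftover valence electron — K and Al have the largest IE_4 here.
Valence configurations: S³⁺ [Ne]3s²3p¹, Si³⁺ [Ne]3s¹, P³⁺ [Ne]3s².
S³⁺ loses a lone 3p electron whereas P³⁺ must break into a filled 3s² pair, so IE_4(P) > IE_4(S) even though S has the higher nuclear charge.
The numbers (kJ/mol): Al 11577, S 4556, K 5877, Si 4356, P 4964.
Overall IE_4 order: Si < S < P < K < Al.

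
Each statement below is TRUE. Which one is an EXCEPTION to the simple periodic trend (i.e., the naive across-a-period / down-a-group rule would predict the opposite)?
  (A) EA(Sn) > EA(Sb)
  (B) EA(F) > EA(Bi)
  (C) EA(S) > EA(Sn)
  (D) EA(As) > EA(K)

(A)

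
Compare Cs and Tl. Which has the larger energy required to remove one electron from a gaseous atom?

Tl

Cs is in period 6, group 1; Tl is in period 6, group 13.
IE₁ increases left→right with effective nuclear charge and decreases top→bottom as the valence shell moves farther out.
All lie in period 6, so first ionization energy increases left to right.
So Tl has the larger energy required to remove one electron from a gaseous atom (Tl > Cs).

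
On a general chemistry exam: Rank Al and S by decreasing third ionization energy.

IE_3 is the cost of taking one more electron from the +2 cation: Al²⁺ still has 1 valence electron; S²⁺ still has 4 valence electrons.
All are still removing valence electrons, so compare the +2 ions as you would atoms: IE_3 generally rises across a period (higher Z_eff) and falls down a group (larger shell), subject to the usual subshell exceptions.
Valence configurations: Al²⁺ [Ne]3s¹, S²⁺ [Ne]3s²3p².
Approximate IE_3 values (kJ/mol): Al 2745, S 3357.
Overall IE_3 order: Al < S.

S > Al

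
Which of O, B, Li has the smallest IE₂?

B

Consider each +1 ion: O⁺ still has 5 valence electrons; B⁺ still has 2 valence electrons; Li⁺ is the bare [He] core.
Pulling an electron out of a noble-gas core costs far more than removing a remaining valence electron, so Li sits at the high end of IE_2.
Valence configurations: O⁺ [He]2s²2p³, B⁺ [He]2s².
Tabulated IE_2 (kJ/mol): O 3388, B 2427, Li 7298.
Putting it together, IE_2: B < O < Li.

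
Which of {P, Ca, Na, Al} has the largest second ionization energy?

Na

After 1 electron has been removed, what remains? P⁺ still has 4 valence electrons; Ca⁺ still has 1 valence electron; Na⁺ is the bare [Ne] core; Al⁺ still has 2 valence electrons.
Breaking into a closed-shell core is much more expensive than removing a leftover valence electron — Na has the largest IE_2 here.
Valence configurations: P⁺ [Ne]3s²3p², Ca⁺ [Ar]4s¹, Al⁺ [Ne]3s².
Tabulated IE_2 (kJ/mol): P 1907, Ca 1145, Na 4562, Al 1817.
Hence IE_2: Ca < Al < P < Na.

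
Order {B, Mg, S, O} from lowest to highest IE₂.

Mg < S < B < O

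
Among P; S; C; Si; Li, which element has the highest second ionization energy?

After 1 electron has been removed, what remains? P⁺ still has 4 valence electrons; S⁺ still has 5 valence electrons; C⁺ still has 3 valence electrons; Si⁺ still has 3 valence electrons; Li⁺ is the bare [He] core.
Core electrons are held far more tightly than valence electrons, so Li tops the IE_2 order.
Valence configurations: P⁺ [Ne]3s²3p², S⁺ [Ne]3s²3p³, C⁺ [He]2s²2p¹, Si⁺ [Ne]3s²3p¹.
Approximate IE_2 values (kJ/mol): P 1907, S 2252, C 2353, Si 1577, Li 7298.
So the second ionization energies run Si < P < S < C < Li.

Li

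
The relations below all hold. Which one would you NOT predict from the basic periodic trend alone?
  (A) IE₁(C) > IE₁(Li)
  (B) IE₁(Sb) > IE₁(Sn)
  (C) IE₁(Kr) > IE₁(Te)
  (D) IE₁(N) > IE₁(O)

(D)

The general trend: IE₁ increases across a period and decreases down a group.
(A) C (period 2, group 14) vs Li (period 2, group 1): the stated order agrees with the simple trend.
(B) Sb (period 5, group 15) vs Sn (period 5, group 14): the stated order agrees with the simple trend.
(C) Kr (period 4, group 18) vs Te (period 5, group 16): the stated order agrees with the simple trend.
(D) N (period 2, group 15) vs O (period 2, group 16): the stated order contradicts the simple trend.
The exception is (D): pairing an electron in O's 2p⁴ costs repulsion energy, so O ionizes more easily than half-filled N (2p³).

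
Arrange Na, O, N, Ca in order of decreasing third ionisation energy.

Na > O > Ca > N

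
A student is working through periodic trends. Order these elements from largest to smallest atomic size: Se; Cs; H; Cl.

Cs > Se > Cl > H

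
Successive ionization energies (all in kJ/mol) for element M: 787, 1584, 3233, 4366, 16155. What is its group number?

Group 14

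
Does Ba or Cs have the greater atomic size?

Cs

Radius decreases left→right (rising Z_eff, same n) and increases top→bottom (higher n).
All lie in period 6, so atomic radius increases right to left.
So Cs has the greater atomic size (Cs > Ba).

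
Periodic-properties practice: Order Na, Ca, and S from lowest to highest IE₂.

Ca < S < Na

IE_2 is the cost of taking one more electron from the +1 cation: Na⁺ is the bare [Ne] core; Ca⁺ still has 1 valence electron; S⁺ still has 5 valence electrons.
Core electrons are held far more tightly than valence electrons, so Na tops the IE_2 order.
Valence configurations: Ca⁺ [Ar]4s¹, S⁺ [Ne]3s²3p³.
The numbers (kJ/mol): Na 4562, Ca 1145, S 2252.
Overall IE_2 order: Ca < S < Na.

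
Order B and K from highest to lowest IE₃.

IE_3 is the cost of taking one more electron from the +2 cation: B²⁺ still has 1 valence electron; K²⁺ is already 1 electron into the core.
Core electrons are held far more tightly than valence electrons, so K tops the IE_3 order.
Approximate IE_3 values (kJ/mol): B 3660, K 4420.
Putting it together, IE_3: B < K.

K > B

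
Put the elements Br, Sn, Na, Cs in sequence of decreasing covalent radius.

Cs, Na, Sn, Br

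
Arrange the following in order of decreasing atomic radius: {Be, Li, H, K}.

K > Li > Be > H

H is in period 1, group 1; Li is in period 2, group 1; Be is in period 2, group 2; K is in period 4, group 1.
Moving right in a period, electrons are added to the same shell under a stronger nuclear pull, so atoms get smaller; moving down, a new shell is opened and atoms get larger.
Here both period and group differ, so the two effects have to be weighed against each other.
Be > H: the two effects oppose for this pair; the down-group effect wins (102 vs 32 pm).
Li > Be: Li lies to the left of Be in period 2, so the across-period effect alone puts Li larger.
K > Li: they share group 1; the group trend gives K the larger value.
Tabulated atomic radius (pm): H 32, Li 133, Be 102, K 196.
So from largest to smallest: K > Li > Be > H.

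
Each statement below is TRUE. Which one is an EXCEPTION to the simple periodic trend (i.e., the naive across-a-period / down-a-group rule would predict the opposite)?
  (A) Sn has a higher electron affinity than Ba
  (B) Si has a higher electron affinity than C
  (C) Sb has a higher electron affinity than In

(B)

The general trend: electron affinity increases across a period and decreases down a group.
(A) Sn (period 5, group 14) vs Ba (period 6, group 2): the stated order agrees with the simple trend.
(B) Si (period 3, group 14) vs C (period 2, group 14): the stated order contradicts the simple trend.
(C) Sb (period 5, group 15) vs In (period 5, group 13): the stated order agrees with the simple trend.
The exception is (B): Si's larger, more diffuse 3p orbitals accept an added electron slightly more readily than C's compact 2p.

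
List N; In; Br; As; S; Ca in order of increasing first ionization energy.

N is in period 2, group 15; S is in period 3, group 16; Ca is in period 4, group 2; As is in period 4, group 15; Br is in period 4, group 17; In is in period 5, group 13.
Removing the outermost electron gets harder across a period and easier down a group.
Here both period and group differ, so the two effects have to be weighed against each other.
Ca > In: the two effects oppose for this pair; the down-group effect wins (590 vs 558 kJ/mol).
As > Ca: As lies to the right of Ca in period 4, so the across-period effect alone puts As higher.
S > As: relative to As, both the across-period and down-group shifts push S's first ionization energy up.
Br > S: the two effects oppose for this pair; the across-period effect wins (1140 vs 1000 kJ/mol).
N > Br: period and group pull opposite ways; the down-group shift dominates (1402 vs 1140 kJ/mol).
For reference (kJ/mol): N 1402, S 1000, Ca 590, As 947, Br 1140, In 558.
So from lowest to highest: In < Ca < As < S < Br < N.

In, Ca, As, S, Br, N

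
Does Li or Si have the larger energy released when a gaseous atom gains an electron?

Si

EA tends to increase across a period and decrease down a group, though the pattern is less regular than for IE or radius.
Here both period and group differ, so the two effects have to be weighed against each other.
Si > Li: the two effects oppose for this pair; the across-period effect wins (134 vs 60 kJ/mol).
For reference (kJ/mol): Li 60, Si 134.
So Si has the larger energy released when a gaseous atom gains an electron (Si > Li).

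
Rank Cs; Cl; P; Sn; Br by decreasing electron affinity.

P is in period 3, group 15; Cl is in period 3, group 17; Br is in period 4, group 17; Sn is in period 5, group 14; Cs is in period 6, group 1.
EA tends to increase across a period and decrease down a group, though the pattern is less regular than for IE or radius.
Here both period and group differ, so the two effects have to be weighed against each other.
P > Cs: both effects reinforce here, so P is clearly the higher of the two.
Sn > P: this pair runs against the simple trend — see the exception note.
Br > Sn: relative to Sn, both the across-period and down-group shifts push Br's electron affinity up.
Cl > Br: Cl sits above Br in group 17, so the down-group effect alone puts Cl higher.
Note the exception: Sn has a higher electron affinity than P, contrary to the simple trend — adding an electron to P's half-filled np³ subshell costs electron-pairing energy.
Approximate values (kJ/mol): P 72, Cl 349, Br 325, Sn 107, Cs 46.
So from highest to lowest: Cl > Br > Sn > P > Cs.

Cl > Br > Sn > P > Cs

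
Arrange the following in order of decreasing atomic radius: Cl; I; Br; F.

Moving right in a period, electrons are added to the same shell under a stronger nuclear pull, so atoms get smaller; moving down, a new shell is opened and atoms get larger.
All are in group 17, so atomic radius increases down the group.
So from largest to smallest: I > Br > Cl > F.

I > Br > Cl > F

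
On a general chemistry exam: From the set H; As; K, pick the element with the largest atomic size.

K

H is in period 1, group 1; K is in period 4, group 1; As is in period 4, group 15.
Radius decreases left→right (rising Z_eff, same n) and increases top→bottom (higher n).
Here both period and group differ, so the two effects have to be weighed against each other.
As > H: the two effects oppose for this pair; the down-group effect wins (121 vs 32 pm).
K > As: both are in period 4; the period trend gives K the larger value.
Approximate values (pm): H 32, K 196, As 121.
The largest atomic size among these belongs to K.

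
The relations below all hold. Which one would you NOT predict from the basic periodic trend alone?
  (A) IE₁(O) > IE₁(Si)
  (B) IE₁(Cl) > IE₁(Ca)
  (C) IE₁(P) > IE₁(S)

(C)

The general trend: first ionization energy increases across a period and decreases down a group.
(A) O (period 2, group 16) vs Si (period 3, group 14): the stated order agrees with the simple trend.
(B) Cl (period 3, group 17) vs Ca (period 4, group 2): the stated order agrees with the simple trend.
(C) P (period 3, group 15) vs S (period 3, group 16): the stated order contradicts the simple trend.
The exception is (C): S (3p⁴) ionizes more easily than half-filled P (3p³) because the paired 3p electron in S is pushed out by e⁻–e⁻ repulsion.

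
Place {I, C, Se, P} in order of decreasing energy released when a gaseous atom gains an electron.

C is in period 2, group 14; P is in period 3, group 15; Se is in period 4, group 16; I is in period 5, group 17.
Atoms with high Z_eff and room in the valence shell (especially the halogens) have the most exothermic electron affinities.
These sit on a diagonal, where the across-period and down-group effects partly cancel.
C > P: the two effects oppose for this pair; the down-group effect wins (122 vs 72 kJ/mol).
Se > C: period and group pull opposite ways; the across-period shift dominates (195 vs 122 kJ/mol).
I > Se: period and group pull opposite ways; the across-period shift dominates (295 vs 195 kJ/mol).
For reference (kJ/mol): C 122, P 72, Se 195, I 295.
So from highest to lowest: I > Se > C > P.

I, Se, C, P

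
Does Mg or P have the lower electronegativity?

Mg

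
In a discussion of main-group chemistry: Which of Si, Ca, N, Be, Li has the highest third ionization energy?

Be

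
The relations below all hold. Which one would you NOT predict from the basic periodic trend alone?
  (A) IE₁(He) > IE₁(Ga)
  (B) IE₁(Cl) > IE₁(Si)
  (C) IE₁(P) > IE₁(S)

The general trend: IE₁ increases across a period and decreases down a group.
(A) He (period 1, group 18) vs Ga (period 4, group 13): the stated order agrees with the simple trend.
(B) Cl (period 3, group 17) vs Si (period 3, group 14): the stated order agrees with the simple trend.
(C) P (period 3, group 15) vs S (period 3, group 16): the stated order contradicts the simple trend.
The exception is (C): S (3p⁴) ionizes more easily than half-filled P (3p³) because the paired 3p electron in S is pushed out by e⁻–e⁻ repulsion.

(C)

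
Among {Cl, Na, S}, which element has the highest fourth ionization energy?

Consider each +3 ion: Cl³⁺ still has 4 valence electrons; Na³⁺ is already 2 electrons into the core; S³⁺ still has 3 valence electrons.
Breaking into a closed-shell core is much more expensive than removing a leftover valence electron — Na has the largest IE_4 here.
Valence configurations: Cl³⁺ [Ne]3s²3p², S³⁺ [Ne]3s²3p¹.
The numbers (kJ/mol): Cl 5159, Na 9543, S 4556.
So the fourth ionization energies run S < Cl < Na.

Na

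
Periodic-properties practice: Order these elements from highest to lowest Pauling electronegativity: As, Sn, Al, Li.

Li is in period 2, group 1; Al is in period 3, group 13; As is in period 4, group 15; Sn is in period 5, group 14.
Atoms toward the upper right of the periodic table pull bonding electrons most strongly.
Here both period and group differ, so the two effects have to be weighed against each other.
Al > Li: the two effects oppose for this pair; the across-period effect wins (1.61 vs 0.98).
Sn > Al: period and group pull opposite ways; the across-period shift dominates (1.96 vs 1.61).
As > Sn: both effects reinforce here, so As is clearly the higher of the two.
For reference (Pauling): Li 0.98, Al 1.61, As 2.18, Sn 1.96.
So from highest to lowest: As > Sn > Al > Li.

As > Sn > Al > Li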